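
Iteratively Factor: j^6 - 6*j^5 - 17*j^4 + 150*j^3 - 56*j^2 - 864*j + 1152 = (j - 2)*(j^5 - 4*j^4 - 25*j^3 + 100*j^2 + 144*j - 576) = (j - 2)*(j + 3)*(j^4 - 7*j^3 - 4*j^2 + 112*j - 192) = (j - 4)*(j - 2)*(j + 3)*(j^3 - 3*j^2 - 16*j + 48) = (j - 4)*(j - 3)*(j - 2)*(j + 3)*(j^2 - 16) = (j - 4)*(j - 3)*(j - 2)*(j + 3)*(j + 4)*(j - 4)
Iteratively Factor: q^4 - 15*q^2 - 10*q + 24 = (q - 1)*(q^3 + q^2 - 14*q - 24) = (q - 4)*(q - 1)*(q^2 + 5*q + 6) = (q - 4)*(q - 1)*(q + 2)*(q + 3)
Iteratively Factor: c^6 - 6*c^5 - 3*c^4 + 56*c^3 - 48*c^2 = (c + 3)*(c^5 - 9*c^4 + 24*c^3 - 16*c^2) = (c - 1)*(c + 3)*(c^4 - 8*c^3 + 16*c^2) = (c - 4)*(c - 1)*(c + 3)*(c^3 - 4*c^2) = (c - 4)^2*(c - 1)*(c + 3)*(c^2) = c*(c - 4)^2*(c - 1)*(c + 3)*(c)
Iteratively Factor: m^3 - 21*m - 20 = (m + 1)*(m^2 - m - 20) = (m + 1)*(m + 4)*(m - 5)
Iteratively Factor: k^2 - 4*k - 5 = (k + 1)*(k - 5)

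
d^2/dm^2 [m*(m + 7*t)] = 2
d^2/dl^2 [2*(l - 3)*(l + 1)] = 4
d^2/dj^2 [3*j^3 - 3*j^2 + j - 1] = 18*j - 6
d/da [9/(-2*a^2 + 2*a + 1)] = 18*(2*a - 1)/(-2*a^2 + 2*a + 1)^2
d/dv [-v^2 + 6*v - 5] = 6 - 2*v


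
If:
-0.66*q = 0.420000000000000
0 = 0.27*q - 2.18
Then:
No Solution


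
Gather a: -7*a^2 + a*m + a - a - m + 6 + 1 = -7*a^2 + a*m - m + 7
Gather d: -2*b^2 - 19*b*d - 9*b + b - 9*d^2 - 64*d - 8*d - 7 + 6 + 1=-2*b^2 - 8*b - 9*d^2 + d*(-19*b - 72)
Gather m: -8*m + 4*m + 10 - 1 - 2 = 7 - 4*m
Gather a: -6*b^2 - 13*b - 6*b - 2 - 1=-6*b^2 - 19*b - 3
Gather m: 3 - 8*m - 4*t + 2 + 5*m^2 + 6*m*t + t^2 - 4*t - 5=5*m^2 + m*(6*t - 8) + t^2 - 8*t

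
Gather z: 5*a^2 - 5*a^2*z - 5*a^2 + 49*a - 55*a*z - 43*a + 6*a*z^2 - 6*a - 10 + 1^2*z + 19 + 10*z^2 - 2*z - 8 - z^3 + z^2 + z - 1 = -z^3 + z^2*(6*a + 11) + z*(-5*a^2 - 55*a)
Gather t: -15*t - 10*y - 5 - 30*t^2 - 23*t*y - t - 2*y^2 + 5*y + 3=-30*t^2 + t*(-23*y - 16) - 2*y^2 - 5*y - 2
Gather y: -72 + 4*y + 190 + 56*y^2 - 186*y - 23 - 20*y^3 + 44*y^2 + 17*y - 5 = -20*y^3 + 100*y^2 - 165*y + 90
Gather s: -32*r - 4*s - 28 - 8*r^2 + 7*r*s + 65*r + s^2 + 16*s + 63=-8*r^2 + 33*r + s^2 + s*(7*r + 12) + 35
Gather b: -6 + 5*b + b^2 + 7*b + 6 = b^2 + 12*b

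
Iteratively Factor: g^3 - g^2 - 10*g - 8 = (g + 1)*(g^2 - 2*g - 8) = (g - 4)*(g + 1)*(g + 2)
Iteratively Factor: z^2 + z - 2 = (z - 1)*(z + 2)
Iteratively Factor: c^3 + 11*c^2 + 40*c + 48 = (c + 3)*(c^2 + 8*c + 16) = (c + 3)*(c + 4)*(c + 4)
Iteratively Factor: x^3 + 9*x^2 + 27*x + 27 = (x + 3)*(x^2 + 6*x + 9) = (x + 3)^2*(x + 3)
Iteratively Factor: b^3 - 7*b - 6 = (b + 2)*(b^2 - 2*b - 3) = (b - 3)*(b + 2)*(b + 1)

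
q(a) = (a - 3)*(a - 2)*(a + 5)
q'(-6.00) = 89.00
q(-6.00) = -72.00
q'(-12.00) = 413.00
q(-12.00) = -1470.00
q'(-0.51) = -18.22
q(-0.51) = 39.56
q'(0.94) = -16.35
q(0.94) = 12.97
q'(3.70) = 22.07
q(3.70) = 10.35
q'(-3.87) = 25.93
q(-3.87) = 45.57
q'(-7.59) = 153.82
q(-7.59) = -263.04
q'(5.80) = 81.92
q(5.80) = 114.91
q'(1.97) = -7.36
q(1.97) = 0.22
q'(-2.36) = -2.29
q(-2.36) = 61.70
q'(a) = (a - 3)*(a - 2) + (a - 3)*(a + 5) + (a - 2)*(a + 5)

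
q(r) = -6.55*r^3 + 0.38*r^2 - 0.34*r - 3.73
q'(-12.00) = -2839.06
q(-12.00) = 11373.47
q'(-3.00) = -179.47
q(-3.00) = 177.56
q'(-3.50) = -243.71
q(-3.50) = 282.95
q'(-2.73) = -148.86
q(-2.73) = 133.30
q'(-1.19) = -29.07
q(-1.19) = 8.25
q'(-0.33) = -2.73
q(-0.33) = -3.34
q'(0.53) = -5.46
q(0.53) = -4.78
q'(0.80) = -12.31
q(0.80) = -7.11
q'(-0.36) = -3.16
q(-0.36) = -3.25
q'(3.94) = -302.38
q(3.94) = -399.79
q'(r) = -19.65*r^2 + 0.76*r - 0.34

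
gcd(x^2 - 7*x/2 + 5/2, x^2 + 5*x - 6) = x - 1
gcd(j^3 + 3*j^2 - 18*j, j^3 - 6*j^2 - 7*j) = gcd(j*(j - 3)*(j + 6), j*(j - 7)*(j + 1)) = j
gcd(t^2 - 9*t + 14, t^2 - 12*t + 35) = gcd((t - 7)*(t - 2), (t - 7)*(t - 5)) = t - 7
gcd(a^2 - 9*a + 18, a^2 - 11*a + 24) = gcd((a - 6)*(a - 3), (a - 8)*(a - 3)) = a - 3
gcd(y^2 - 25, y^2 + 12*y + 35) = y + 5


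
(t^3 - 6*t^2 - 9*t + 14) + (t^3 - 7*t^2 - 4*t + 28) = 2*t^3 - 13*t^2 - 13*t + 42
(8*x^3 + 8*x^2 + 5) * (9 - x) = -8*x^4 + 64*x^3 + 72*x^2 - 5*x + 45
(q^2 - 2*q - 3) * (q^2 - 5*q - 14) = q^4 - 7*q^3 - 7*q^2 + 43*q + 42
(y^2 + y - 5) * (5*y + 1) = 5*y^3 + 6*y^2 - 24*y - 5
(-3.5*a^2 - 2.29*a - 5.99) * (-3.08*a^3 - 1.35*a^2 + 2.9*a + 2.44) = 10.78*a^5 + 11.7782*a^4 + 11.3907*a^3 - 7.0945*a^2 - 22.9586*a - 14.6156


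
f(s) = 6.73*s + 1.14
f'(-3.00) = 6.73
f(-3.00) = -19.05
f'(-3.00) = 6.73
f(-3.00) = -19.05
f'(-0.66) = 6.73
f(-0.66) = -3.30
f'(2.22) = 6.73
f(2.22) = 16.08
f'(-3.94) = 6.73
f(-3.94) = -25.38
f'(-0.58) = 6.73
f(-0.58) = -2.76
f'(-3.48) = 6.73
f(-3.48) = -22.28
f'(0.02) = 6.73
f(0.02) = 1.27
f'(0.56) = 6.73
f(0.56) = 4.91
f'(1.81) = 6.73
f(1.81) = 13.32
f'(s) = 6.73000000000000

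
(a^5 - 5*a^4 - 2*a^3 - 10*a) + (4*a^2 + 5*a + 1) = a^5 - 5*a^4 - 2*a^3 + 4*a^2 - 5*a + 1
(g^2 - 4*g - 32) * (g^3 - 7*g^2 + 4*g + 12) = g^5 - 11*g^4 + 220*g^2 - 176*g - 384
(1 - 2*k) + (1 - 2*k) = 2 - 4*k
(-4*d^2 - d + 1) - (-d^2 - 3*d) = -3*d^2 + 2*d + 1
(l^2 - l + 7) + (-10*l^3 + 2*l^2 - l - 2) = -10*l^3 + 3*l^2 - 2*l + 5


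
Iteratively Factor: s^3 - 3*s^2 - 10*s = (s + 2)*(s^2 - 5*s) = s*(s + 2)*(s - 5)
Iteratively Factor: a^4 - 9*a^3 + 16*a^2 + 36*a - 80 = (a - 2)*(a^3 - 7*a^2 + 2*a + 40) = (a - 2)*(a + 2)*(a^2 - 9*a + 20) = (a - 5)*(a - 2)*(a + 2)*(a - 4)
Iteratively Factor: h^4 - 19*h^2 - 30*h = (h - 5)*(h^3 + 5*h^2 + 6*h) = h*(h - 5)*(h^2 + 5*h + 6) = h*(h - 5)*(h + 2)*(h + 3)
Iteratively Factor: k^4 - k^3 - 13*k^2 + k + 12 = (k - 1)*(k^3 - 13*k - 12) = (k - 1)*(k + 1)*(k^2 - k - 12) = (k - 4)*(k - 1)*(k + 1)*(k + 3)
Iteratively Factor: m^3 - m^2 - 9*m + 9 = (m - 3)*(m^2 + 2*m - 3) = (m - 3)*(m - 1)*(m + 3)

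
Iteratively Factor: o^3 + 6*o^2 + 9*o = (o + 3)*(o^2 + 3*o) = (o + 3)^2*(o)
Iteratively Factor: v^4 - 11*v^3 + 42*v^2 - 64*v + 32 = (v - 1)*(v^3 - 10*v^2 + 32*v - 32) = (v - 2)*(v - 1)*(v^2 - 8*v + 16) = (v - 4)*(v - 2)*(v - 1)*(v - 4)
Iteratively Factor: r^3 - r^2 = (r - 1)*(r^2) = r*(r - 1)*(r)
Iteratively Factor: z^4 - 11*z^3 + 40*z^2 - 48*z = (z)*(z^3 - 11*z^2 + 40*z - 48) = z*(z - 4)*(z^2 - 7*z + 12) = z*(z - 4)*(z - 3)*(z - 4)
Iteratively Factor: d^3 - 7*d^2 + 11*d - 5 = (d - 1)*(d^2 - 6*d + 5) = (d - 5)*(d - 1)*(d - 1)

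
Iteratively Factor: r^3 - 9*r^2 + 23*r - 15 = (r - 1)*(r^2 - 8*r + 15) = (r - 5)*(r - 1)*(r - 3)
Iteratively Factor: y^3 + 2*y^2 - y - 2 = (y - 1)*(y^2 + 3*y + 2) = (y - 1)*(y + 2)*(y + 1)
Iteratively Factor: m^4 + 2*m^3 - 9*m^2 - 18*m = (m)*(m^3 + 2*m^2 - 9*m - 18) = m*(m + 3)*(m^2 - m - 6) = m*(m + 2)*(m + 3)*(m - 3)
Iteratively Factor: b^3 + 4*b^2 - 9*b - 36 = (b + 3)*(b^2 + b - 12) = (b + 3)*(b + 4)*(b - 3)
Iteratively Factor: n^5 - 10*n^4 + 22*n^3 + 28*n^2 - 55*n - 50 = (n - 2)*(n^4 - 8*n^3 + 6*n^2 + 40*n + 25) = (n - 5)*(n - 2)*(n^3 - 3*n^2 - 9*n - 5) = (n - 5)*(n - 2)*(n + 1)*(n^2 - 4*n - 5) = (n - 5)^2*(n - 2)*(n + 1)*(n + 1)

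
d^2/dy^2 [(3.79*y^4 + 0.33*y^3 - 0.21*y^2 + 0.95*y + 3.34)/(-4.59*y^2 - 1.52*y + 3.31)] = (-159.696198*y^6 - 158.652432*y^5 + 292.94805*y^4 + 250.580144*y^3 - 891.383322*y^2 - 248.10768*y - 121.879762)/(96.702579*y^6 + 96.070536*y^5 - 177.392025*y^4 - 135.04744*y^3 + 127.923225*y^2 + 49.959816*y - 36.264691)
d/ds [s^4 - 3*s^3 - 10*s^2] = s*(4*s^2 - 9*s - 20)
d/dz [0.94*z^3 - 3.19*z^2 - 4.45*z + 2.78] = 2.82*z^2 - 6.38*z - 4.45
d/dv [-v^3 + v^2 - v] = -3*v^2 + 2*v - 1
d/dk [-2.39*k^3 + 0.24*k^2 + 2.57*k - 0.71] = -7.17*k^2 + 0.48*k + 2.57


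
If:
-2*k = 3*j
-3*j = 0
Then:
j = 0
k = 0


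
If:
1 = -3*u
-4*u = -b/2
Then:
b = -8/3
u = -1/3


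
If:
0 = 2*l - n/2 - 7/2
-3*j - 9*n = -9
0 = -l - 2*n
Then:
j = 16/3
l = 14/9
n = -7/9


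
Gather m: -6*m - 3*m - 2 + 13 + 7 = 18 - 9*m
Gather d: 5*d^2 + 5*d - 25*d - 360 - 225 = 5*d^2 - 20*d - 585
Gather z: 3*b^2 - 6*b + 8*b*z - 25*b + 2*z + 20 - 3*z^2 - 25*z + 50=3*b^2 - 31*b - 3*z^2 + z*(8*b - 23) + 70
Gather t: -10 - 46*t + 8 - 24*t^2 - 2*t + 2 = -24*t^2 - 48*t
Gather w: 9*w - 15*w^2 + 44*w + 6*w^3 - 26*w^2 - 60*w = 6*w^3 - 41*w^2 - 7*w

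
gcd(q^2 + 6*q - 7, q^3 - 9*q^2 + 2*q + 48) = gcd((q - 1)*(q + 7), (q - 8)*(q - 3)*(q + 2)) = 1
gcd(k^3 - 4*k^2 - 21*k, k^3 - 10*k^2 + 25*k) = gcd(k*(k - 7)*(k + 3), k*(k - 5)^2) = k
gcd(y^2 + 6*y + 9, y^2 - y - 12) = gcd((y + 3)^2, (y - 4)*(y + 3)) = y + 3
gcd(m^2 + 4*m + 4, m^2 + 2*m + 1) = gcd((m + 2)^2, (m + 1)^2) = 1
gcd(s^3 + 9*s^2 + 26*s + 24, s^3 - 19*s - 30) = s^2 + 5*s + 6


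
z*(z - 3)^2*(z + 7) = z^4 + z^3 - 33*z^2 + 63*z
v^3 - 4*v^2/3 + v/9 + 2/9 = (v - 1)*(v - 2/3)*(v + 1/3)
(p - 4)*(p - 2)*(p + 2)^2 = p^4 - 2*p^3 - 12*p^2 + 8*p + 32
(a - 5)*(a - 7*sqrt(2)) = a^2 - 7*sqrt(2)*a - 5*a + 35*sqrt(2)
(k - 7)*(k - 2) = k^2 - 9*k + 14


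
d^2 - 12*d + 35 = (d - 7)*(d - 5)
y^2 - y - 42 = (y - 7)*(y + 6)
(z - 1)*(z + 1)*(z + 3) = z^3 + 3*z^2 - z - 3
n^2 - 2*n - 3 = (n - 3)*(n + 1)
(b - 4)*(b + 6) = b^2 + 2*b - 24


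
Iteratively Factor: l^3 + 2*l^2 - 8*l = (l - 2)*(l^2 + 4*l) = (l - 2)*(l + 4)*(l)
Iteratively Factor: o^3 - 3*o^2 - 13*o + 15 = (o + 3)*(o^2 - 6*o + 5) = (o - 5)*(o + 3)*(o - 1)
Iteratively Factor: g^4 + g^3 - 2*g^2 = (g - 1)*(g^3 + 2*g^2) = (g - 1)*(g + 2)*(g^2) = g*(g - 1)*(g + 2)*(g)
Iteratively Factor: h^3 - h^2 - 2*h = (h + 1)*(h^2 - 2*h) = h*(h + 1)*(h - 2)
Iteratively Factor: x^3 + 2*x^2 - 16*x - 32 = (x - 4)*(x^2 + 6*x + 8) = (x - 4)*(x + 2)*(x + 4)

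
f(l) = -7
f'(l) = 0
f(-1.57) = -7.00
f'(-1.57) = 0.00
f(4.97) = -7.00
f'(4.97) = 0.00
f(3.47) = -7.00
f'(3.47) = 0.00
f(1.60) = -7.00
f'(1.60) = 0.00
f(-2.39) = -7.00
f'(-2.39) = 0.00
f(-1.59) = -7.00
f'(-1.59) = 0.00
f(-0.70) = -7.00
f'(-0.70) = 0.00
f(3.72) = -7.00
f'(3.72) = 0.00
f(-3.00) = -7.00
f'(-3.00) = 0.00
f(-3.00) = -7.00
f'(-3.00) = 0.00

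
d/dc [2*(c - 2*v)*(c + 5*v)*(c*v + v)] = 2*v*(3*c^2 + 6*c*v + 2*c - 10*v^2 + 3*v)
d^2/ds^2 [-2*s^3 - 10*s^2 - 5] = -12*s - 20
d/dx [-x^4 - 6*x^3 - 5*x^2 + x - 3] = -4*x^3 - 18*x^2 - 10*x + 1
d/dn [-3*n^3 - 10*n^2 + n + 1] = -9*n^2 - 20*n + 1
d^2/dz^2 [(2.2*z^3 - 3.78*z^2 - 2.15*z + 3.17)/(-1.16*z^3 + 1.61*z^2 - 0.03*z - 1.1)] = (-7.105427357601e-15*z^7 + 1.955296*z^6 + 17.8176*z^5 - 42.381528*z^4 + 30.76393*z^3 - 43.153758*z^2 + 32.062086*z - 2.228146)/(1.560896*z^9 - 6.499248*z^8 + 9.141612*z^7 - 0.0689690000000009*z^6 - 12.089739*z^5 + 8.779263*z^4 + 3.892047*z^3 - 5.84133*z^2 + 0.1089*z + 1.331)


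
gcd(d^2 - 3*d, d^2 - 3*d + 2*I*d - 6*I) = d - 3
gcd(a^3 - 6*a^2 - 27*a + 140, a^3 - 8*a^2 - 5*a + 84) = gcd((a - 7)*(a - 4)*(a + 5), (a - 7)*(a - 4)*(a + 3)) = a^2 - 11*a + 28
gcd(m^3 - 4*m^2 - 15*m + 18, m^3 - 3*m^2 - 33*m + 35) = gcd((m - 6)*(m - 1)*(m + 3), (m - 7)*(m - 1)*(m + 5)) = m - 1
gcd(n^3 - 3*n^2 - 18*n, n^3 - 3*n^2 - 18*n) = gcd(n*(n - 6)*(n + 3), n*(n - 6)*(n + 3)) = n^3 - 3*n^2 - 18*n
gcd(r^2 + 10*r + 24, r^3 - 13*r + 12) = r + 4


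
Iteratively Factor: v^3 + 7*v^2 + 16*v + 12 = (v + 2)*(v^2 + 5*v + 6) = (v + 2)*(v + 3)*(v + 2)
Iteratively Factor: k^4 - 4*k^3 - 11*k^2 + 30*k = (k - 2)*(k^3 - 2*k^2 - 15*k) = (k - 5)*(k - 2)*(k^2 + 3*k) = (k - 5)*(k - 2)*(k + 3)*(k)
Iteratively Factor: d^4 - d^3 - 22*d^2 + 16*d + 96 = (d + 4)*(d^3 - 5*d^2 - 2*d + 24) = (d - 3)*(d + 4)*(d^2 - 2*d - 8) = (d - 4)*(d - 3)*(d + 4)*(d + 2)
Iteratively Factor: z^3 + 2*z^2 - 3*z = (z + 3)*(z^2 - z) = z*(z + 3)*(z - 1)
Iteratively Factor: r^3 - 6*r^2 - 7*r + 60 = (r + 3)*(r^2 - 9*r + 20) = (r - 4)*(r + 3)*(r - 5)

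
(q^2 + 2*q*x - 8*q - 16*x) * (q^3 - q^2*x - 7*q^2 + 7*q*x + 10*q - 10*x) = q^5 + q^4*x - 15*q^4 - 2*q^3*x^2 - 15*q^3*x + 66*q^3 + 30*q^2*x^2 + 66*q^2*x - 80*q^2 - 132*q*x^2 - 80*q*x + 160*x^2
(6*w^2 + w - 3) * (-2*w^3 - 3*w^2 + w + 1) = -12*w^5 - 20*w^4 + 9*w^3 + 16*w^2 - 2*w - 3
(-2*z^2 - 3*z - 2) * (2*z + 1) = -4*z^3 - 8*z^2 - 7*z - 2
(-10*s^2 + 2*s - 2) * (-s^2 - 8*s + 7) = 10*s^4 + 78*s^3 - 84*s^2 + 30*s - 14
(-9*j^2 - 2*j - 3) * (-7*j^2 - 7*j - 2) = 63*j^4 + 77*j^3 + 53*j^2 + 25*j + 6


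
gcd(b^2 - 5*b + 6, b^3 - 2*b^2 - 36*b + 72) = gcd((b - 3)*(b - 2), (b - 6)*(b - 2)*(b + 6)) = b - 2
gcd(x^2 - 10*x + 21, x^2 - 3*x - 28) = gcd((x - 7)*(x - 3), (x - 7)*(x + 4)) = x - 7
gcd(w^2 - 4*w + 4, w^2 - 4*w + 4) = w^2 - 4*w + 4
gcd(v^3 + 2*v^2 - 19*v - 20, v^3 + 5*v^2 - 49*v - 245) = v + 5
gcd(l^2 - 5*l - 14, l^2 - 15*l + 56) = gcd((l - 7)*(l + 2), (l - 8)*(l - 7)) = l - 7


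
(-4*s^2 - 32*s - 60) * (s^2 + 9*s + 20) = -4*s^4 - 68*s^3 - 428*s^2 - 1180*s - 1200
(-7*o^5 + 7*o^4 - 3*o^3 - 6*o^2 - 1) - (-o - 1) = -7*o^5 + 7*o^4 - 3*o^3 - 6*o^2 + o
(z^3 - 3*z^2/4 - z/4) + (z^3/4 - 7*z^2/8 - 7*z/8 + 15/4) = 5*z^3/4 - 13*z^2/8 - 9*z/8 + 15/4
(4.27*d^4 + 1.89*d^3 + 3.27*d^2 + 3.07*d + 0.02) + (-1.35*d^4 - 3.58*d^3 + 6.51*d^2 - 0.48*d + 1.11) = 2.92*d^4 - 1.69*d^3 + 9.78*d^2 + 2.59*d + 1.13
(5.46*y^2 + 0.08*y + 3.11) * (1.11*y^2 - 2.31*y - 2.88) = 6.0606*y^4 - 12.5238*y^3 - 12.4575*y^2 - 7.4145*y - 8.9568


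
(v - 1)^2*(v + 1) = v^3 - v^2 - v + 1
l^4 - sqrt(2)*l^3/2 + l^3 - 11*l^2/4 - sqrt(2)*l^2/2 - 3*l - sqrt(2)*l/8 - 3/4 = (l + 1/2)^2*(l - 3*sqrt(2)/2)*(l + sqrt(2))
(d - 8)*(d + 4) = d^2 - 4*d - 32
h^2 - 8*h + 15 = (h - 5)*(h - 3)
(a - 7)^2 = a^2 - 14*a + 49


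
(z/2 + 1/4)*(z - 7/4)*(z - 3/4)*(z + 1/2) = z^4/2 - 3*z^3/4 - 15*z^2/32 + 11*z/32 + 21/128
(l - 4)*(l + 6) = l^2 + 2*l - 24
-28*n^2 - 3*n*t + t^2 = (-7*n + t)*(4*n + t)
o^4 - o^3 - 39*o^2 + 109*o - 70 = (o - 5)*(o - 2)*(o - 1)*(o + 7)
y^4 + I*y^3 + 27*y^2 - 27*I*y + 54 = (y - 3*I)^2*(y + I)*(y + 6*I)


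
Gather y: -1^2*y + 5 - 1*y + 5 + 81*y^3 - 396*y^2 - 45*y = 81*y^3 - 396*y^2 - 47*y + 10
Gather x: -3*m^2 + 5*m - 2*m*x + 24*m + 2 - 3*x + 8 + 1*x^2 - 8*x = -3*m^2 + 29*m + x^2 + x*(-2*m - 11) + 10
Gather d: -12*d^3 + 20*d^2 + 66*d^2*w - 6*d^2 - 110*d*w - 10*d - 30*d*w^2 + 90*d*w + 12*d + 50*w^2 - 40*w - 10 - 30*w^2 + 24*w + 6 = -12*d^3 + d^2*(66*w + 14) + d*(-30*w^2 - 20*w + 2) + 20*w^2 - 16*w - 4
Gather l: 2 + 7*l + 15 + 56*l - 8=63*l + 9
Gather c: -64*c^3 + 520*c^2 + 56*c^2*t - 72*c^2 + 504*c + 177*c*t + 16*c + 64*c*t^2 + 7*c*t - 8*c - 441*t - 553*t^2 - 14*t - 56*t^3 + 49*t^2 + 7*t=-64*c^3 + c^2*(56*t + 448) + c*(64*t^2 + 184*t + 512) - 56*t^3 - 504*t^2 - 448*t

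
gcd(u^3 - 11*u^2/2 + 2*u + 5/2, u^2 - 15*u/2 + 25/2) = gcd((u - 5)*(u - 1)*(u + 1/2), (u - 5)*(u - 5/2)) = u - 5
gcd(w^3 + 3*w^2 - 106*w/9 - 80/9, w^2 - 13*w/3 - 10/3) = w + 2/3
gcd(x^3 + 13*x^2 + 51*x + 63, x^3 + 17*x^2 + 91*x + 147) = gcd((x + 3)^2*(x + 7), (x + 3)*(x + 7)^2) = x^2 + 10*x + 21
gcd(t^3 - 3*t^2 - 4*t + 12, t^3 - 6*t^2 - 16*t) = t + 2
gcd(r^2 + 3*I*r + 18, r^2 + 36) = r + 6*I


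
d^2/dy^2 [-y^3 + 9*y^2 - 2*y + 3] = 18 - 6*y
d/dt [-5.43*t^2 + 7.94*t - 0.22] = 7.94 - 10.86*t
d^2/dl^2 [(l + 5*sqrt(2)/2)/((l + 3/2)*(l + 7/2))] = 16*(8*l^3 + 60*sqrt(2)*l^2 - 126*l + 300*sqrt(2)*l - 210 + 395*sqrt(2))/(64*l^6 + 960*l^5 + 5808*l^4 + 18080*l^3 + 30492*l^2 + 26460*l + 9261)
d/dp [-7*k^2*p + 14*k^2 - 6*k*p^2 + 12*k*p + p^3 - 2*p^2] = -7*k^2 - 12*k*p + 12*k + 3*p^2 - 4*p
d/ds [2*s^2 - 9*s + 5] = 4*s - 9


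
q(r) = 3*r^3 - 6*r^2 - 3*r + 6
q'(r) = 9*r^2 - 12*r - 3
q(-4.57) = -391.93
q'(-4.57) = 239.80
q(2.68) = 12.61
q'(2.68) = 29.48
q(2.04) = 0.38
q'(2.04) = 9.97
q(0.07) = 5.76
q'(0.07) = -3.80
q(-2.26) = -52.50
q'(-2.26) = 70.09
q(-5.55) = -675.03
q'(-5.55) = 340.82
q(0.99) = 0.06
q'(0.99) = -6.06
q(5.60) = 327.89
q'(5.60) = 212.04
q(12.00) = 4290.00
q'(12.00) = 1149.00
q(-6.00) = -840.00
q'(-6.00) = 393.00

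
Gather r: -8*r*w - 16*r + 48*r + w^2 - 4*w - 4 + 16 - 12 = r*(32 - 8*w) + w^2 - 4*w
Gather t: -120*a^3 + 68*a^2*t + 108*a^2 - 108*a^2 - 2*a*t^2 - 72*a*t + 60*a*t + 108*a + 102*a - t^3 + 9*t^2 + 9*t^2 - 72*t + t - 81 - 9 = -120*a^3 + 210*a - t^3 + t^2*(18 - 2*a) + t*(68*a^2 - 12*a - 71) - 90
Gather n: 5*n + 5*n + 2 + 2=10*n + 4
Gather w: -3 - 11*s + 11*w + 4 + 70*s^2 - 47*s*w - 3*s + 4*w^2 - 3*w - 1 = 70*s^2 - 14*s + 4*w^2 + w*(8 - 47*s)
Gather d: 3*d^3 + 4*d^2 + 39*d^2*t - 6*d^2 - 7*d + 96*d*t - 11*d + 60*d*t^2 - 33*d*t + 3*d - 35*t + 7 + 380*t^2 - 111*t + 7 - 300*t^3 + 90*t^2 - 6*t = 3*d^3 + d^2*(39*t - 2) + d*(60*t^2 + 63*t - 15) - 300*t^3 + 470*t^2 - 152*t + 14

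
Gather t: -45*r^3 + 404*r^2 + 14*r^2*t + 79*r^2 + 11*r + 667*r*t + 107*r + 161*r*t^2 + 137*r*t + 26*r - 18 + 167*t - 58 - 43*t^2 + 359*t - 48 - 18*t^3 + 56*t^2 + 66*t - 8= -45*r^3 + 483*r^2 + 144*r - 18*t^3 + t^2*(161*r + 13) + t*(14*r^2 + 804*r + 592) - 132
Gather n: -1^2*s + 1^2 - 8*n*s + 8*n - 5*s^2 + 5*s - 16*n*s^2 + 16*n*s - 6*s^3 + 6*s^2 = n*(-16*s^2 + 8*s + 8) - 6*s^3 + s^2 + 4*s + 1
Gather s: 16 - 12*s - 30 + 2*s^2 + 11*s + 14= 2*s^2 - s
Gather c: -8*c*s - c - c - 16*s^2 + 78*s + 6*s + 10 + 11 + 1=c*(-8*s - 2) - 16*s^2 + 84*s + 22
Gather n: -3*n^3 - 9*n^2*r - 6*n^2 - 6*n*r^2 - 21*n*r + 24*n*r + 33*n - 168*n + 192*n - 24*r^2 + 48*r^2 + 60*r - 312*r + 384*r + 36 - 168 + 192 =-3*n^3 + n^2*(-9*r - 6) + n*(-6*r^2 + 3*r + 57) + 24*r^2 + 132*r + 60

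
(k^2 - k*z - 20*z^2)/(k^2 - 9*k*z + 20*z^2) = (-k - 4*z)/(-k + 4*z)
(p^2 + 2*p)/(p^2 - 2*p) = (p + 2)/(p - 2)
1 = 1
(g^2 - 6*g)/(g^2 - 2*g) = (g - 6)/(g - 2)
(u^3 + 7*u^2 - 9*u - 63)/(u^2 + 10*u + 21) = u - 3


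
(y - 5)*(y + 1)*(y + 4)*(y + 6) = y^4 + 6*y^3 - 21*y^2 - 146*y - 120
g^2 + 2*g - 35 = (g - 5)*(g + 7)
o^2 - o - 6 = (o - 3)*(o + 2)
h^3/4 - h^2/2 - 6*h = h*(h/4 + 1)*(h - 6)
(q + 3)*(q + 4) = q^2 + 7*q + 12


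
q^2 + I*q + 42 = (q - 6*I)*(q + 7*I)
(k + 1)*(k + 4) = k^2 + 5*k + 4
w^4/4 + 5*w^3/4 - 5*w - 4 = (w/4 + 1)*(w - 2)*(w + 1)*(w + 2)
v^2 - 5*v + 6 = (v - 3)*(v - 2)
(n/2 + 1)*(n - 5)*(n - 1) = n^3/2 - 2*n^2 - 7*n/2 + 5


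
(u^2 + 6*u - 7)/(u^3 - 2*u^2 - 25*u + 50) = (u^2 + 6*u - 7)/(u^3 - 2*u^2 - 25*u + 50)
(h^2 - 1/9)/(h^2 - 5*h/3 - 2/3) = (h - 1/3)/(h - 2)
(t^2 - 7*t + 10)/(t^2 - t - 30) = (-t^2 + 7*t - 10)/(-t^2 + t + 30)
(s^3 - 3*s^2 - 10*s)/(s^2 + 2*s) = s - 5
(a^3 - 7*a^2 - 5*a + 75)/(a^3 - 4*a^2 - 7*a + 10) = (a^2 - 2*a - 15)/(a^2 + a - 2)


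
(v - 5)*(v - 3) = v^2 - 8*v + 15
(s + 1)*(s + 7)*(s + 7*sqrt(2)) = s^3 + 8*s^2 + 7*sqrt(2)*s^2 + 7*s + 56*sqrt(2)*s + 49*sqrt(2)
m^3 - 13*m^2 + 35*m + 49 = (m - 7)^2*(m + 1)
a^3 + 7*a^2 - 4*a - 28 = (a - 2)*(a + 2)*(a + 7)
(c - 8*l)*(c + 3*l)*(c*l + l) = c^3*l - 5*c^2*l^2 + c^2*l - 24*c*l^3 - 5*c*l^2 - 24*l^3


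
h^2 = h^2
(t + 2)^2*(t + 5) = t^3 + 9*t^2 + 24*t + 20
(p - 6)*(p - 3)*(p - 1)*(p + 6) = p^4 - 4*p^3 - 33*p^2 + 144*p - 108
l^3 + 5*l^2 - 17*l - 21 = (l - 3)*(l + 1)*(l + 7)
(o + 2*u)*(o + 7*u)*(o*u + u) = o^3*u + 9*o^2*u^2 + o^2*u + 14*o*u^3 + 9*o*u^2 + 14*u^3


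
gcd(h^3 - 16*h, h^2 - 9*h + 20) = h - 4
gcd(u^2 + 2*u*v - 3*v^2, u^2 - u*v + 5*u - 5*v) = u - v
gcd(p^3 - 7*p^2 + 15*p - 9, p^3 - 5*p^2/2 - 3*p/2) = p - 3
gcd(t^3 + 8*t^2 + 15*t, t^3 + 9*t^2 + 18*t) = t^2 + 3*t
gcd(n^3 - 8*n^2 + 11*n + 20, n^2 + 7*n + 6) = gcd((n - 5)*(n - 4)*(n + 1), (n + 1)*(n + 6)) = n + 1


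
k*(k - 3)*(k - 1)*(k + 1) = k^4 - 3*k^3 - k^2 + 3*k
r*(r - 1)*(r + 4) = r^3 + 3*r^2 - 4*r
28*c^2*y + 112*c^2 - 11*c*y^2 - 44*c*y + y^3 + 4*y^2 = (-7*c + y)*(-4*c + y)*(y + 4)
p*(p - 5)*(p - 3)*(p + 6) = p^4 - 2*p^3 - 33*p^2 + 90*p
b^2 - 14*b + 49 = (b - 7)^2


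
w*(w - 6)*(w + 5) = w^3 - w^2 - 30*w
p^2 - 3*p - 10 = (p - 5)*(p + 2)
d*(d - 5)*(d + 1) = d^3 - 4*d^2 - 5*d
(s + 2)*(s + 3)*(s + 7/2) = s^3 + 17*s^2/2 + 47*s/2 + 21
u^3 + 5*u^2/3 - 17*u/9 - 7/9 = (u - 1)*(u + 1/3)*(u + 7/3)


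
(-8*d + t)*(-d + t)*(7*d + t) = 56*d^3 - 55*d^2*t - 2*d*t^2 + t^3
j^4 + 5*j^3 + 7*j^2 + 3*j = j*(j + 1)^2*(j + 3)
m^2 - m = m*(m - 1)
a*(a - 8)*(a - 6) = a^3 - 14*a^2 + 48*a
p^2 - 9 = (p - 3)*(p + 3)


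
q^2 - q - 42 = (q - 7)*(q + 6)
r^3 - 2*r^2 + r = r*(r - 1)^2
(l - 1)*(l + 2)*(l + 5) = l^3 + 6*l^2 + 3*l - 10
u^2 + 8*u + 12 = (u + 2)*(u + 6)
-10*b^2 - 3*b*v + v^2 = (-5*b + v)*(2*b + v)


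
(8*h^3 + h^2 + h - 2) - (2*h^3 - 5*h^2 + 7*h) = 6*h^3 + 6*h^2 - 6*h - 2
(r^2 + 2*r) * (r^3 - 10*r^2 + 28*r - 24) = r^5 - 8*r^4 + 8*r^3 + 32*r^2 - 48*r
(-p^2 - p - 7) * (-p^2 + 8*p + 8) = p^4 - 7*p^3 - 9*p^2 - 64*p - 56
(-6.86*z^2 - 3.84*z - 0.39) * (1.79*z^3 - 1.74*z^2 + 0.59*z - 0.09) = -12.2794*z^5 + 5.0628*z^4 + 1.9361*z^3 - 0.9696*z^2 + 0.1155*z + 0.0351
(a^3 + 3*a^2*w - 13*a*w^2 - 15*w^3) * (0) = 0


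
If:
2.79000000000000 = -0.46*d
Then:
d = -6.07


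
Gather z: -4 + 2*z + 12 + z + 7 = 3*z + 15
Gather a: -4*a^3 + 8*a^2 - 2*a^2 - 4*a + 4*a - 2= -4*a^3 + 6*a^2 - 2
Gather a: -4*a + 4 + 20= 24 - 4*a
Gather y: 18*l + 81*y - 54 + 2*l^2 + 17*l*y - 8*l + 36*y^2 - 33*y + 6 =2*l^2 + 10*l + 36*y^2 + y*(17*l + 48) - 48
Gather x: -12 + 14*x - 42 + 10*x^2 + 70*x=10*x^2 + 84*x - 54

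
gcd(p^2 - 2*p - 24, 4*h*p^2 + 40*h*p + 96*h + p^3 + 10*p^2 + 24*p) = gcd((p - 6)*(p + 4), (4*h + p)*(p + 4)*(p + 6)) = p + 4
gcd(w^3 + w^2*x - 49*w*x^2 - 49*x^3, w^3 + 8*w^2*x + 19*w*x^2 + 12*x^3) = w + x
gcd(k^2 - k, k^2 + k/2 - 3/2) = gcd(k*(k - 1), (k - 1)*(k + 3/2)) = k - 1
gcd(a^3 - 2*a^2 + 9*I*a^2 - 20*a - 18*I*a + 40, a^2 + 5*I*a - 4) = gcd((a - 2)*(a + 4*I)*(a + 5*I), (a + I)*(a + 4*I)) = a + 4*I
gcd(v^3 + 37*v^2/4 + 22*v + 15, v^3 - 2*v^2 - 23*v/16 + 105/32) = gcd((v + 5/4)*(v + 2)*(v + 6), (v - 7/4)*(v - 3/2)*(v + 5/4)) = v + 5/4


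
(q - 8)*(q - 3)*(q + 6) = q^3 - 5*q^2 - 42*q + 144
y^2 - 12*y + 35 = (y - 7)*(y - 5)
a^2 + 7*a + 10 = (a + 2)*(a + 5)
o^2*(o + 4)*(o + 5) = o^4 + 9*o^3 + 20*o^2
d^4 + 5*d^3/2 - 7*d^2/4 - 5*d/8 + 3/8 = (d - 1/2)^2*(d + 1/2)*(d + 3)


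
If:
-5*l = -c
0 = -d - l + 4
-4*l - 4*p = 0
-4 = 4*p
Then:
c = 5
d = 3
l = 1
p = -1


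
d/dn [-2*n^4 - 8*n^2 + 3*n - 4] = -8*n^3 - 16*n + 3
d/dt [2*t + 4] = 2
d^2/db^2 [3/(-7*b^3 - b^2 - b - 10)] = 6*((21*b + 1)*(7*b^3 + b^2 + b + 10) - (21*b^2 + 2*b + 1)^2)/(7*b^3 + b^2 + b + 10)^3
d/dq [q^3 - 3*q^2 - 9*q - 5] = 3*q^2 - 6*q - 9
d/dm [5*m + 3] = 5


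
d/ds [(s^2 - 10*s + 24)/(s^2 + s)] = (11*s^2 - 48*s - 24)/(s^2*(s^2 + 2*s + 1))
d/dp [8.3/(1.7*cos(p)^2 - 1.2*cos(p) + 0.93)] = (28.22*cos(p) - 9.96)*sin(p)/(1.7*cos(p)^2 - 1.2*cos(p) + 0.93)^2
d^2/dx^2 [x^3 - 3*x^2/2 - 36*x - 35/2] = 6*x - 3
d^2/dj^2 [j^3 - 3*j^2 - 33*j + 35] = 6*j - 6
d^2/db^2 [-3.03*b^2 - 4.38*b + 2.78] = -6.06000000000000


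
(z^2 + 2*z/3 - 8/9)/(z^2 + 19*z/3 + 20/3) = (z - 2/3)/(z + 5)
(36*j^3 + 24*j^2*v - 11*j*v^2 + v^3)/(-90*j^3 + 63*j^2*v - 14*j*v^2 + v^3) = (-6*j^2 - 5*j*v + v^2)/(15*j^2 - 8*j*v + v^2)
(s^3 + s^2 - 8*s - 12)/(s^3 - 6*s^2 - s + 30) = (s + 2)/(s - 5)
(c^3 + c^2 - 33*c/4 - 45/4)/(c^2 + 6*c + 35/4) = (2*c^2 - 3*c - 9)/(2*c + 7)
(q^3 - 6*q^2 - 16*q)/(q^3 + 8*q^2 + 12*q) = (q - 8)/(q + 6)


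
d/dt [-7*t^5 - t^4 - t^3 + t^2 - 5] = t*(-35*t^3 - 4*t^2 - 3*t + 2)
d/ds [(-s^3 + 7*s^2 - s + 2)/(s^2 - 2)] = (-s^4 + 7*s^2 - 32*s + 2)/(s^4 - 4*s^2 + 4)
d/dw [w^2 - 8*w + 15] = 2*w - 8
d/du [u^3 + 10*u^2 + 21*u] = 3*u^2 + 20*u + 21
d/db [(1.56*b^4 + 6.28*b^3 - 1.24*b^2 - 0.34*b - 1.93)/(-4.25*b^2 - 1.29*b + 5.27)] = (-13.26*b^5 - 32.7272*b^4 + 16.6824*b^3 + 99.4414*b^2 - 29.4746*b - 4.2815)/(18.0625*b^4 + 10.965*b^3 - 43.1309*b^2 - 13.5966*b + 27.7729)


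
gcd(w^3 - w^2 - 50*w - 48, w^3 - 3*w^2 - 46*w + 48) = w^2 - 2*w - 48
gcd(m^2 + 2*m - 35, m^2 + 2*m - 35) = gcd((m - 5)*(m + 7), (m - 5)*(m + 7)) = m^2 + 2*m - 35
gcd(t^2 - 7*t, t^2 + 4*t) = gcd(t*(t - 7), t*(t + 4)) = t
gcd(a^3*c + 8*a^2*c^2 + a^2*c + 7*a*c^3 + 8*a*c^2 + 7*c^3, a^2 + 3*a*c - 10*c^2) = 1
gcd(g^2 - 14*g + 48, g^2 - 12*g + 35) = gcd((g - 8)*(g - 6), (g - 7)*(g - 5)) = 1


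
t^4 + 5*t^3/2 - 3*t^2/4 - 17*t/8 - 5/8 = (t - 1)*(t + 1/2)^2*(t + 5/2)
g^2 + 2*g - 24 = (g - 4)*(g + 6)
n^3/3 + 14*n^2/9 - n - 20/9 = (n/3 + 1/3)*(n - 4/3)*(n + 5)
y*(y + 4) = y^2 + 4*y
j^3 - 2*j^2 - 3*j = j*(j - 3)*(j + 1)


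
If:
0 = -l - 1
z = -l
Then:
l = -1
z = 1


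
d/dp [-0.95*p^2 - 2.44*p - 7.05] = -1.9*p - 2.44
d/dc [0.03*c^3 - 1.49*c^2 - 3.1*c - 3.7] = 0.09*c^2 - 2.98*c - 3.1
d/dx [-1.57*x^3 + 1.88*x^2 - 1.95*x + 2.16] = -4.71*x^2 + 3.76*x - 1.95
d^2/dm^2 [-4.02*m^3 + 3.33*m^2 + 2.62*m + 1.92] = 6.66 - 24.12*m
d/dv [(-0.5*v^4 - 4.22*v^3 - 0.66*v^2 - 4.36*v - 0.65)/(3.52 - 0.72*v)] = (1.08*v^4 - 0.9632*v^3 - 44.088*v^2 - 4.6464*v - 15.8152)/(0.5184*v^2 - 5.0688*v + 12.3904)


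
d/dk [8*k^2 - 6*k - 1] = 16*k - 6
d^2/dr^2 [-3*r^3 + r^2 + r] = 2 - 18*r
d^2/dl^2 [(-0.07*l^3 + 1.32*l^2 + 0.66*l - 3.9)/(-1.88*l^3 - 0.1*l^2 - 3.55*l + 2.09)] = (8.88178419700125e-16*l^7 - 9.357136*l^6 - 16.799304*l^5 + 220.824048*l^4 - 49.353126*l^3 + 120.514866*l^2 + 101.257242*l + 78.604176)/(6.644672*l^9 + 1.06032*l^8 + 37.69776*l^7 - 18.155288*l^6 + 68.82708*l^5 - 79.97391*l^4 + 64.923259*l^3 - 77.707245*l^2 + 46.520265*l - 9.129329)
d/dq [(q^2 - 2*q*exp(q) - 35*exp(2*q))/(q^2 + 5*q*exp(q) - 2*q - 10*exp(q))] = (-7*q*exp(q) + 21*exp(q) - 2)/(q^2 - 4*q + 4)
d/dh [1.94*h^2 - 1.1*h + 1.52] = 3.88*h - 1.1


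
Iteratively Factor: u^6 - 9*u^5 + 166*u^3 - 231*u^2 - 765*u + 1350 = (u - 3)*(u^5 - 6*u^4 - 18*u^3 + 112*u^2 + 105*u - 450) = (u - 3)*(u - 2)*(u^4 - 4*u^3 - 26*u^2 + 60*u + 225) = (u - 5)*(u - 3)*(u - 2)*(u^3 + u^2 - 21*u - 45) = (u - 5)*(u - 3)*(u - 2)*(u + 3)*(u^2 - 2*u - 15) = (u - 5)*(u - 3)*(u - 2)*(u + 3)^2*(u - 5)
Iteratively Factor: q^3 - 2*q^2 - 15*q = (q - 5)*(q^2 + 3*q) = q*(q - 5)*(q + 3)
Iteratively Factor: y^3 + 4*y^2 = (y + 4)*(y^2) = y*(y + 4)*(y)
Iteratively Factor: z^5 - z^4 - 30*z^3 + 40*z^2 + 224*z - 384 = (z - 4)*(z^4 + 3*z^3 - 18*z^2 - 32*z + 96) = (z - 4)*(z - 3)*(z^3 + 6*z^2 - 32) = (z - 4)*(z - 3)*(z - 2)*(z^2 + 8*z + 16) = (z - 4)*(z - 3)*(z - 2)*(z + 4)*(z + 4)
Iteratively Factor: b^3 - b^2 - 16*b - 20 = (b + 2)*(b^2 - 3*b - 10) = (b + 2)^2*(b - 5)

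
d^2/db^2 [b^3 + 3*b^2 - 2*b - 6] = 6*b + 6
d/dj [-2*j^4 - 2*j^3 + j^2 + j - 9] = -8*j^3 - 6*j^2 + 2*j + 1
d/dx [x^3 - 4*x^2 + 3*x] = 3*x^2 - 8*x + 3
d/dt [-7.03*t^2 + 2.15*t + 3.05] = 2.15 - 14.06*t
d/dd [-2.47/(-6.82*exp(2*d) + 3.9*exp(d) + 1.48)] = (9.633 - 33.6908*exp(d))*exp(d)/(-6.82*exp(2*d) + 3.9*exp(d) + 1.48)^2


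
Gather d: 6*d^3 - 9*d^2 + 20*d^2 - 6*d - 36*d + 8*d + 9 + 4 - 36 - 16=6*d^3 + 11*d^2 - 34*d - 39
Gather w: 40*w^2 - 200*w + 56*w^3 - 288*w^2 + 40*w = 56*w^3 - 248*w^2 - 160*w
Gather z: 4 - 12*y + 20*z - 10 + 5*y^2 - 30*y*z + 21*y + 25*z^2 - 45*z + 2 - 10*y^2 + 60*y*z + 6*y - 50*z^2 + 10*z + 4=-5*y^2 + 15*y - 25*z^2 + z*(30*y - 15)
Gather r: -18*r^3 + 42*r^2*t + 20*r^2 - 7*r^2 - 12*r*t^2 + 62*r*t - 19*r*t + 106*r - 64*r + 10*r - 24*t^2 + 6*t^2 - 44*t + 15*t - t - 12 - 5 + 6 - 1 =-18*r^3 + r^2*(42*t + 13) + r*(-12*t^2 + 43*t + 52) - 18*t^2 - 30*t - 12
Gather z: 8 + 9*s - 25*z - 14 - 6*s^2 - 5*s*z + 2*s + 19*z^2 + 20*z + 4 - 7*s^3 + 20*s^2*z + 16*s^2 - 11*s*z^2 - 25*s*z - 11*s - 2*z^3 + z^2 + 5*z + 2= -7*s^3 + 10*s^2 - 2*z^3 + z^2*(20 - 11*s) + z*(20*s^2 - 30*s)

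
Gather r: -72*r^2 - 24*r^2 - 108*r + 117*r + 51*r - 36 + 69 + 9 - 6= -96*r^2 + 60*r + 36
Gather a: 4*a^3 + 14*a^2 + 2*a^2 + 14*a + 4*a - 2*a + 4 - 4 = 4*a^3 + 16*a^2 + 16*a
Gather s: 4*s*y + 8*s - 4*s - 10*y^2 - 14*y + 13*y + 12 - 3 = s*(4*y + 4) - 10*y^2 - y + 9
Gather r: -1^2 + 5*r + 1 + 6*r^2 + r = 6*r^2 + 6*r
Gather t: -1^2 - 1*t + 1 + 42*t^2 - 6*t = 42*t^2 - 7*t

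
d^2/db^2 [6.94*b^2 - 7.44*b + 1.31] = 13.8800000000000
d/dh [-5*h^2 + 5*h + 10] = 5 - 10*h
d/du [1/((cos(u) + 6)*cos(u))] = 2*(cos(u) + 3)*sin(u)/((cos(u) + 6)^2*cos(u)^2)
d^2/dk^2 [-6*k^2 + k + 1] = -12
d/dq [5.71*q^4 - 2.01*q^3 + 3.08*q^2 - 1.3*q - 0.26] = 22.84*q^3 - 6.03*q^2 + 6.16*q - 1.3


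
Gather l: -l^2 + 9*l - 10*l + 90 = -l^2 - l + 90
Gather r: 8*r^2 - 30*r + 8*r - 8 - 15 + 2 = 8*r^2 - 22*r - 21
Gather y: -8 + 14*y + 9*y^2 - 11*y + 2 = 9*y^2 + 3*y - 6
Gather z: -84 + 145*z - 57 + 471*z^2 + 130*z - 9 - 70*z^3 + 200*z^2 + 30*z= -70*z^3 + 671*z^2 + 305*z - 150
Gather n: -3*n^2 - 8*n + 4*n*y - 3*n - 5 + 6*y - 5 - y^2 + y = -3*n^2 + n*(4*y - 11) - y^2 + 7*y - 10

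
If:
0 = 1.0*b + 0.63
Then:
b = -0.63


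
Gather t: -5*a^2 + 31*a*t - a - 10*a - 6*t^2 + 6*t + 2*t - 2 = -5*a^2 - 11*a - 6*t^2 + t*(31*a + 8) - 2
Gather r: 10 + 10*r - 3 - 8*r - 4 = 2*r + 3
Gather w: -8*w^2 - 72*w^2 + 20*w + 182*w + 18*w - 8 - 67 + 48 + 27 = -80*w^2 + 220*w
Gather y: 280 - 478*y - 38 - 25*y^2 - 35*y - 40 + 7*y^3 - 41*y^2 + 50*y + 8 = 7*y^3 - 66*y^2 - 463*y + 210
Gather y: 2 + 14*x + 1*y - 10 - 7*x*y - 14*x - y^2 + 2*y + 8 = -y^2 + y*(3 - 7*x)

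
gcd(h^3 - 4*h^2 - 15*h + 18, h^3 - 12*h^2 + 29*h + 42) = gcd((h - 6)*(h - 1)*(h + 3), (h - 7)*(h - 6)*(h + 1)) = h - 6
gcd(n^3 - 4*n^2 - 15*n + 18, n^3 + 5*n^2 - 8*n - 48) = 1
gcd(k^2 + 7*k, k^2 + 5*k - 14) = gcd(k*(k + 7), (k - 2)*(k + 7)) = k + 7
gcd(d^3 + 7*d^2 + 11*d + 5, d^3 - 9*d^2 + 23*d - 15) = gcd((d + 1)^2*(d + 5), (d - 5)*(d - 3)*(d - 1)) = 1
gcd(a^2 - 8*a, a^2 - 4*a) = a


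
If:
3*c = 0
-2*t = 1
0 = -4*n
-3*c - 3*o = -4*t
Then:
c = 0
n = 0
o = -2/3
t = -1/2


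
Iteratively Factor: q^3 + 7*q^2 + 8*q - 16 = (q + 4)*(q^2 + 3*q - 4) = (q + 4)^2*(q - 1)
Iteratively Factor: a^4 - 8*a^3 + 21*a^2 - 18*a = (a)*(a^3 - 8*a^2 + 21*a - 18) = a*(a - 3)*(a^2 - 5*a + 6) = a*(a - 3)^2*(a - 2)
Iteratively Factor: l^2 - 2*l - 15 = (l - 5)*(l + 3)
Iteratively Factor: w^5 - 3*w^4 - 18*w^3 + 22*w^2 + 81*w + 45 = (w + 1)*(w^4 - 4*w^3 - 14*w^2 + 36*w + 45) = (w + 1)*(w + 3)*(w^3 - 7*w^2 + 7*w + 15) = (w + 1)^2*(w + 3)*(w^2 - 8*w + 15) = (w - 3)*(w + 1)^2*(w + 3)*(w - 5)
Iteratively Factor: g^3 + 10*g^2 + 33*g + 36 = (g + 3)*(g^2 + 7*g + 12) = (g + 3)*(g + 4)*(g + 3)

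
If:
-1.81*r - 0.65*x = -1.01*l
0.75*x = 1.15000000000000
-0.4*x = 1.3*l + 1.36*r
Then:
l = 0.07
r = -0.51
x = 1.53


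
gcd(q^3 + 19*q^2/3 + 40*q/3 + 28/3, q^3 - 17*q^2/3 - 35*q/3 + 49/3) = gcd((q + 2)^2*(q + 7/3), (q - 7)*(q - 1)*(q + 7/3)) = q + 7/3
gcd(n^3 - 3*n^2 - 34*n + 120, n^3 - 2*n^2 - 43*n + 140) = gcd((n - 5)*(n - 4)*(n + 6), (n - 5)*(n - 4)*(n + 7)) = n^2 - 9*n + 20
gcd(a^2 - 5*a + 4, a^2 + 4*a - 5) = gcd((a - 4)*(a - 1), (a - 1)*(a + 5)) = a - 1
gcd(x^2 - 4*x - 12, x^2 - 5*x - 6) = x - 6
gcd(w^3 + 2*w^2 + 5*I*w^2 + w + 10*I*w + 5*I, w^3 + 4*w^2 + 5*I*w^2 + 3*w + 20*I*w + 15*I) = w^2 + w*(1 + 5*I) + 5*I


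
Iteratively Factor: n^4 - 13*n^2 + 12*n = (n - 1)*(n^3 + n^2 - 12*n) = n*(n - 1)*(n^2 + n - 12) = n*(n - 1)*(n + 4)*(n - 3)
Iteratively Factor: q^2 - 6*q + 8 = (q - 4)*(q - 2)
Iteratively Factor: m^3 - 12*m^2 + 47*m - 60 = (m - 3)*(m^2 - 9*m + 20) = (m - 5)*(m - 3)*(m - 4)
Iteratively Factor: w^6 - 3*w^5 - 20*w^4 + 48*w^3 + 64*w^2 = (w + 4)*(w^5 - 7*w^4 + 8*w^3 + 16*w^2) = w*(w + 4)*(w^4 - 7*w^3 + 8*w^2 + 16*w) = w*(w - 4)*(w + 4)*(w^3 - 3*w^2 - 4*w) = w*(w - 4)*(w + 1)*(w + 4)*(w^2 - 4*w) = w^2*(w - 4)*(w + 1)*(w + 4)*(w - 4)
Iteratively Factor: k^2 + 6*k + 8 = (k + 2)*(k + 4)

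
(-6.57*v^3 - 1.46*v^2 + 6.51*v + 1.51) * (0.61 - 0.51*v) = 3.3507*v^4 - 3.2631*v^3 - 4.2107*v^2 + 3.201*v + 0.9211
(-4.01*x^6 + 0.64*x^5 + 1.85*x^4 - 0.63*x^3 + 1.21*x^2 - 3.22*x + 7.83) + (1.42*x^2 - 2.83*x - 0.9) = -4.01*x^6 + 0.64*x^5 + 1.85*x^4 - 0.63*x^3 + 2.63*x^2 - 6.05*x + 6.93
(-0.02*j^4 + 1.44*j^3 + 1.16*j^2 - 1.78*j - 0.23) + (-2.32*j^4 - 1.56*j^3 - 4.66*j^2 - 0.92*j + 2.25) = -2.34*j^4 - 0.12*j^3 - 3.5*j^2 - 2.7*j + 2.02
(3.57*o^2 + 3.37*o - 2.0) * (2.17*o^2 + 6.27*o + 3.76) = 7.7469*o^4 + 29.6968*o^3 + 30.2131*o^2 + 0.1312*o - 7.52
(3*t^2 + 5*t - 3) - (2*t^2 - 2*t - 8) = t^2 + 7*t + 5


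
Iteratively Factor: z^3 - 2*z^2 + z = (z)*(z^2 - 2*z + 1) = z*(z - 1)*(z - 1)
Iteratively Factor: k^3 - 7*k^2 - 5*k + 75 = (k + 3)*(k^2 - 10*k + 25) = (k - 5)*(k + 3)*(k - 5)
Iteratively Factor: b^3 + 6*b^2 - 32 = (b + 4)*(b^2 + 2*b - 8) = (b + 4)^2*(b - 2)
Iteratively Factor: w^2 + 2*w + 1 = (w + 1)*(w + 1)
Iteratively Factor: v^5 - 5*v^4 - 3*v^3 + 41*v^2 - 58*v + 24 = (v - 4)*(v^4 - v^3 - 7*v^2 + 13*v - 6) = (v - 4)*(v - 2)*(v^3 + v^2 - 5*v + 3) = (v - 4)*(v - 2)*(v - 1)*(v^2 + 2*v - 3) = (v - 4)*(v - 2)*(v - 1)*(v + 3)*(v - 1)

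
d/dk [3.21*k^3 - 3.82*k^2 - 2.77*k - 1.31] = 9.63*k^2 - 7.64*k - 2.77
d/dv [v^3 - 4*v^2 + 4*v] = 3*v^2 - 8*v + 4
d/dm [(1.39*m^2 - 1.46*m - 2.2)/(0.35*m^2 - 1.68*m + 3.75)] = (-1.8242*m^2 + 11.965*m - 9.171)/(0.1225*m^4 - 1.176*m^3 + 5.4474*m^2 - 12.6*m + 14.0625)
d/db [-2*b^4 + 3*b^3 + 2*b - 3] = -8*b^3 + 9*b^2 + 2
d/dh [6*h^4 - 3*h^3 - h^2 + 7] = h*(24*h^2 - 9*h - 2)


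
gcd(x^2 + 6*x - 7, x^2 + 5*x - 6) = x - 1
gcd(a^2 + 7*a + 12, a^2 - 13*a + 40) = 1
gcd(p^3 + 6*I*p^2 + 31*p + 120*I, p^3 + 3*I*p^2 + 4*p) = 1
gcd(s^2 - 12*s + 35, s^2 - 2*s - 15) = s - 5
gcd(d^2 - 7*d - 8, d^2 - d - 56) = d - 8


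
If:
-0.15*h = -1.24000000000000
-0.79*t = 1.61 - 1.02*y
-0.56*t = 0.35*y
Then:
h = 8.27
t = -0.66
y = 1.06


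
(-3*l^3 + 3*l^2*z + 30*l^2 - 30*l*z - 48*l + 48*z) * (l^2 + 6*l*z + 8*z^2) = -3*l^5 - 15*l^4*z + 30*l^4 - 6*l^3*z^2 + 150*l^3*z - 48*l^3 + 24*l^2*z^3 + 60*l^2*z^2 - 240*l^2*z - 240*l*z^3 - 96*l*z^2 + 384*z^3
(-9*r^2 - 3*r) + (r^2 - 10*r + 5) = -8*r^2 - 13*r + 5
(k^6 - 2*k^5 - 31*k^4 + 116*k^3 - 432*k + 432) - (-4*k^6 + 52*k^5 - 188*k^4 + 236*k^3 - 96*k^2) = 5*k^6 - 54*k^5 + 157*k^4 - 120*k^3 + 96*k^2 - 432*k + 432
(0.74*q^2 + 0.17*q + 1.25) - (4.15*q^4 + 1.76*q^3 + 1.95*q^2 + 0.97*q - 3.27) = -4.15*q^4 - 1.76*q^3 - 1.21*q^2 - 0.8*q + 4.52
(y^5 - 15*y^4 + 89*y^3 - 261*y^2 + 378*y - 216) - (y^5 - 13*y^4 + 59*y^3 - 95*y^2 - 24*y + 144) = -2*y^4 + 30*y^3 - 166*y^2 + 402*y - 360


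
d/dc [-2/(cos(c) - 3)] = -2*sin(c)/(cos(c) - 3)^2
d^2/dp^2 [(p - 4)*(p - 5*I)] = 2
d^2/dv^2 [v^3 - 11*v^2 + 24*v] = 6*v - 22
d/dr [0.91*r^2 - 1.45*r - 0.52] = 1.82*r - 1.45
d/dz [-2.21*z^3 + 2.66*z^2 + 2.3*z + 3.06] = -6.63*z^2 + 5.32*z + 2.3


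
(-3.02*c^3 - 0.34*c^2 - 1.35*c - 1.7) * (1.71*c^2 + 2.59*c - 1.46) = -5.1642*c^5 - 8.4032*c^4 + 1.2201*c^3 - 5.9071*c^2 - 2.432*c + 2.482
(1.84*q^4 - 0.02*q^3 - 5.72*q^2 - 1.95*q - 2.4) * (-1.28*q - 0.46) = -2.3552*q^5 - 0.8208*q^4 + 7.3308*q^3 + 5.1272*q^2 + 3.969*q + 1.104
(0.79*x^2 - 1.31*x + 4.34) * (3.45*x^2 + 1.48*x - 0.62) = 2.7255*x^4 - 3.3503*x^3 + 12.5444*x^2 + 7.2354*x - 2.6908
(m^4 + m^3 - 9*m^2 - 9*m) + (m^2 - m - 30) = m^4 + m^3 - 8*m^2 - 10*m - 30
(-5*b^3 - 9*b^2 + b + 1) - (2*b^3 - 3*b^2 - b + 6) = -7*b^3 - 6*b^2 + 2*b - 5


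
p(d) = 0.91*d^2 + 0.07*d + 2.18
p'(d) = 1.82*d + 0.07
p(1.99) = 5.92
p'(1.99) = 3.69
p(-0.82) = 2.73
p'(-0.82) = -1.42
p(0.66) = 2.62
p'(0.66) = 1.27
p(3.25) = 12.02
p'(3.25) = 5.98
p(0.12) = 2.20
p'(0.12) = 0.29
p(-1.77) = 4.91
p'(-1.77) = -3.15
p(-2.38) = 7.17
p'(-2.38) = -4.26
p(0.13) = 2.20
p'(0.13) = 0.31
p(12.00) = 134.06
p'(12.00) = 21.91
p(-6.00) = 34.52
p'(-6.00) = -10.85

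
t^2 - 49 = (t - 7)*(t + 7)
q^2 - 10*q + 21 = (q - 7)*(q - 3)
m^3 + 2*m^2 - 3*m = m*(m - 1)*(m + 3)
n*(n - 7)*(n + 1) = n^3 - 6*n^2 - 7*n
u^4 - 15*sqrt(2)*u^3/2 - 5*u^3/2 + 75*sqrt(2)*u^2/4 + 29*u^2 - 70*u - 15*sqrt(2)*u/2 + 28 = (u - 2)*(u - 1/2)*(u - 4*sqrt(2))*(u - 7*sqrt(2)/2)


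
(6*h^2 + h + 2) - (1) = 6*h^2 + h + 1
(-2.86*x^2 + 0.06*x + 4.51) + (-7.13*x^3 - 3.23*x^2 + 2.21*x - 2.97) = -7.13*x^3 - 6.09*x^2 + 2.27*x + 1.54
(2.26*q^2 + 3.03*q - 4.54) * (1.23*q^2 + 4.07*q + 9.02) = 2.7798*q^4 + 12.9251*q^3 + 27.1331*q^2 + 8.85279999999999*q - 40.9508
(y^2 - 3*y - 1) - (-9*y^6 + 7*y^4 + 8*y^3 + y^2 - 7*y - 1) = 9*y^6 - 7*y^4 - 8*y^3 + 4*y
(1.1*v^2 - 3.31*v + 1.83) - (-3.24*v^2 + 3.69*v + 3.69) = 4.34*v^2 - 7.0*v - 1.86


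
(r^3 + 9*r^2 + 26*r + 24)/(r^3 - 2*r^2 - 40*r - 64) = (r + 3)/(r - 8)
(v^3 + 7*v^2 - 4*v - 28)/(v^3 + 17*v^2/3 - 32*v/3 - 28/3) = 3*(v + 2)/(3*v + 2)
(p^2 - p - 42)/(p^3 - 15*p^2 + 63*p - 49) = (p + 6)/(p^2 - 8*p + 7)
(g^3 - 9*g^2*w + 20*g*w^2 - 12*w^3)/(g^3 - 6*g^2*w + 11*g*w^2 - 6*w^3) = (-g + 6*w)/(-g + 3*w)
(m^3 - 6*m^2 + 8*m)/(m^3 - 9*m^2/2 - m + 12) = 2*m/(2*m + 3)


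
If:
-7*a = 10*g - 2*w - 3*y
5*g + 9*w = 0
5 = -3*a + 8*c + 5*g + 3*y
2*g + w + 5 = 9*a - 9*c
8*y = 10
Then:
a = 15985/9572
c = 11765/9572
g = -1710/2393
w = 950/2393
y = 5/4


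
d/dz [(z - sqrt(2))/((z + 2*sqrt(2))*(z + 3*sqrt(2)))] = (-z^2 + 2*sqrt(2)*z + 22)/(z^4 + 10*sqrt(2)*z^3 + 74*z^2 + 120*sqrt(2)*z + 144)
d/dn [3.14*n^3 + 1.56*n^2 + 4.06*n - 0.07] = 9.42*n^2 + 3.12*n + 4.06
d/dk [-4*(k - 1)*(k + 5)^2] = 12*(-k - 1)*(k + 5)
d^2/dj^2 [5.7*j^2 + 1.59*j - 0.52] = 11.4000000000000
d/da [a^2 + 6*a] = 2*a + 6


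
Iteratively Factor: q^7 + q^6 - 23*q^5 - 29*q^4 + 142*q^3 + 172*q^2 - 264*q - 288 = (q - 2)*(q^6 + 3*q^5 - 17*q^4 - 63*q^3 + 16*q^2 + 204*q + 144) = (q - 2)^2*(q^5 + 5*q^4 - 7*q^3 - 77*q^2 - 138*q - 72) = (q - 2)^2*(q + 3)*(q^4 + 2*q^3 - 13*q^2 - 38*q - 24) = (q - 2)^2*(q + 3)^2*(q^3 - q^2 - 10*q - 8) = (q - 2)^2*(q + 2)*(q + 3)^2*(q^2 - 3*q - 4) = (q - 4)*(q - 2)^2*(q + 2)*(q + 3)^2*(q + 1)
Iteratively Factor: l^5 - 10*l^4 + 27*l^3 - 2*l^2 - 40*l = (l)*(l^4 - 10*l^3 + 27*l^2 - 2*l - 40) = l*(l - 2)*(l^3 - 8*l^2 + 11*l + 20) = l*(l - 4)*(l - 2)*(l^2 - 4*l - 5) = l*(l - 5)*(l - 4)*(l - 2)*(l + 1)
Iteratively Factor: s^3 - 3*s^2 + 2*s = (s - 2)*(s^2 - s) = (s - 2)*(s - 1)*(s)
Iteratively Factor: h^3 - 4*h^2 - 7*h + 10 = (h - 1)*(h^2 - 3*h - 10) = (h - 1)*(h + 2)*(h - 5)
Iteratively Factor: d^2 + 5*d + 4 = (d + 4)*(d + 1)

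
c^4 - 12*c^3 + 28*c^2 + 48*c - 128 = (c - 8)*(c - 4)*(c - 2)*(c + 2)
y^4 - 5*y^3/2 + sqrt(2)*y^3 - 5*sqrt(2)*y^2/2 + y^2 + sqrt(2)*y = y*(y - 2)*(y - 1/2)*(y + sqrt(2))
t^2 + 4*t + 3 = (t + 1)*(t + 3)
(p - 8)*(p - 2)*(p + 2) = p^3 - 8*p^2 - 4*p + 32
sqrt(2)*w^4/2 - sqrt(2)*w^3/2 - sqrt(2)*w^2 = w^2*(w - 2)*(sqrt(2)*w/2 + sqrt(2)/2)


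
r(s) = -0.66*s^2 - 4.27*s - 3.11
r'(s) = -1.32*s - 4.27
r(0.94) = -7.71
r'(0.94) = -5.51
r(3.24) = -23.87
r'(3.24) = -8.55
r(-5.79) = -0.51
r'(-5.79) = 3.37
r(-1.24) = 1.17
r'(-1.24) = -2.63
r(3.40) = -25.26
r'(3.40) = -8.76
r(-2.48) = 3.42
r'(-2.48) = -1.00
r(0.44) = -5.12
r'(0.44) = -4.85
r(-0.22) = -2.20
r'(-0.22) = -3.98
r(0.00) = -3.11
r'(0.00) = -4.27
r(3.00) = -21.86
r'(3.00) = -8.23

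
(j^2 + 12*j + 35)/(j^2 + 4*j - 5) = (j + 7)/(j - 1)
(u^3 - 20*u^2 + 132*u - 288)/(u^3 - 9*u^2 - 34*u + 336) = (u^2 - 12*u + 36)/(u^2 - u - 42)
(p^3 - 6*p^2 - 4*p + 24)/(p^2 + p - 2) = (p^2 - 8*p + 12)/(p - 1)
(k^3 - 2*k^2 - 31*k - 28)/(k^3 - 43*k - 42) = (k + 4)/(k + 6)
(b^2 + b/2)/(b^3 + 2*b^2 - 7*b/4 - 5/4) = 2*b/(2*b^2 + 3*b - 5)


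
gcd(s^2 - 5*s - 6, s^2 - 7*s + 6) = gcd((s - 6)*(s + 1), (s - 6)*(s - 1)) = s - 6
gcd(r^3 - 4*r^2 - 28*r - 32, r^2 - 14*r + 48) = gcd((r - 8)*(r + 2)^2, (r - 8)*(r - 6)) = r - 8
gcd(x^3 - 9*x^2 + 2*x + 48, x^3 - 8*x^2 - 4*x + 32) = x^2 - 6*x - 16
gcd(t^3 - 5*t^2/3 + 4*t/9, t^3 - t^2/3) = t^2 - t/3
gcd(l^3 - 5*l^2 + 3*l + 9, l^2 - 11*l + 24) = l - 3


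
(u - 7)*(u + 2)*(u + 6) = u^3 + u^2 - 44*u - 84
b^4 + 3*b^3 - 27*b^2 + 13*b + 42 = (b - 3)*(b - 2)*(b + 1)*(b + 7)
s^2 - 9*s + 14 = (s - 7)*(s - 2)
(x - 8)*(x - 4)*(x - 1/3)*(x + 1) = x^4 - 34*x^3/3 + 71*x^2/3 + 76*x/3 - 32/3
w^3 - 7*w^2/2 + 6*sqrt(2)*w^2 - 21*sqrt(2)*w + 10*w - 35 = (w - 7/2)*(w + sqrt(2))*(w + 5*sqrt(2))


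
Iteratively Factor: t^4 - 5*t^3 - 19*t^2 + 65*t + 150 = (t - 5)*(t^3 - 19*t - 30) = (t - 5)^2*(t^2 + 5*t + 6) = (t - 5)^2*(t + 2)*(t + 3)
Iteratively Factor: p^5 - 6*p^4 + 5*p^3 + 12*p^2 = (p + 1)*(p^4 - 7*p^3 + 12*p^2) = p*(p + 1)*(p^3 - 7*p^2 + 12*p) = p*(p - 4)*(p + 1)*(p^2 - 3*p) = p*(p - 4)*(p - 3)*(p + 1)*(p)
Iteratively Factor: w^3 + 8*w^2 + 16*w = (w + 4)*(w^2 + 4*w) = (w + 4)^2*(w)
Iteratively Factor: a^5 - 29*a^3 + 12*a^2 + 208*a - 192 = (a - 3)*(a^4 + 3*a^3 - 20*a^2 - 48*a + 64) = (a - 3)*(a - 1)*(a^3 + 4*a^2 - 16*a - 64) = (a - 3)*(a - 1)*(a + 4)*(a^2 - 16) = (a - 3)*(a - 1)*(a + 4)^2*(a - 4)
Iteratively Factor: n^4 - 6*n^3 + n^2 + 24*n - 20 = (n - 5)*(n^3 - n^2 - 4*n + 4) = (n - 5)*(n - 1)*(n^2 - 4) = (n - 5)*(n - 1)*(n + 2)*(n - 2)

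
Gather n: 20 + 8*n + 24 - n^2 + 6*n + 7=-n^2 + 14*n + 51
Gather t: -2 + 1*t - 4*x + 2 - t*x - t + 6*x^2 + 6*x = -t*x + 6*x^2 + 2*x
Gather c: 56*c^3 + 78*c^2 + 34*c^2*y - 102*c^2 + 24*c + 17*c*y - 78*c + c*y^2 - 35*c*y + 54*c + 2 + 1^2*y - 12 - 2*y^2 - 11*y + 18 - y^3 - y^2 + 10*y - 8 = 56*c^3 + c^2*(34*y - 24) + c*(y^2 - 18*y) - y^3 - 3*y^2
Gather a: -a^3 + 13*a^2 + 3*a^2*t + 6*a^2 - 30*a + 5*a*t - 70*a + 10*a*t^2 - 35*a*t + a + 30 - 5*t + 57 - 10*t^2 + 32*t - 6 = -a^3 + a^2*(3*t + 19) + a*(10*t^2 - 30*t - 99) - 10*t^2 + 27*t + 81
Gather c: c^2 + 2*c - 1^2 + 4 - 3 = c^2 + 2*c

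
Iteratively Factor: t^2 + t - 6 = (t + 3)*(t - 2)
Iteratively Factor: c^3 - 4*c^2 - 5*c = (c)*(c^2 - 4*c - 5) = c*(c + 1)*(c - 5)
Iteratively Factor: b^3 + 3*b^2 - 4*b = (b + 4)*(b^2 - b) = (b - 1)*(b + 4)*(b)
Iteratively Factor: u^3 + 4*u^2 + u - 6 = (u + 2)*(u^2 + 2*u - 3) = (u + 2)*(u + 3)*(u - 1)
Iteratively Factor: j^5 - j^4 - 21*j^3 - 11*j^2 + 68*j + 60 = (j + 1)*(j^4 - 2*j^3 - 19*j^2 + 8*j + 60) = (j - 2)*(j + 1)*(j^3 - 19*j - 30) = (j - 2)*(j + 1)*(j + 2)*(j^2 - 2*j - 15) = (j - 2)*(j + 1)*(j + 2)*(j + 3)*(j - 5)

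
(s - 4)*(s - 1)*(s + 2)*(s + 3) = s^4 - 15*s^2 - 10*s + 24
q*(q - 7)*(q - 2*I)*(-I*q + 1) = -I*q^4 - q^3 + 7*I*q^3 + 7*q^2 - 2*I*q^2 + 14*I*q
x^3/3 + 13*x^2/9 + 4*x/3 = x*(x/3 + 1)*(x + 4/3)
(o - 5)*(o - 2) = o^2 - 7*o + 10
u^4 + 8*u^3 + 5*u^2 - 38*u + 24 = (u - 1)^2*(u + 4)*(u + 6)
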